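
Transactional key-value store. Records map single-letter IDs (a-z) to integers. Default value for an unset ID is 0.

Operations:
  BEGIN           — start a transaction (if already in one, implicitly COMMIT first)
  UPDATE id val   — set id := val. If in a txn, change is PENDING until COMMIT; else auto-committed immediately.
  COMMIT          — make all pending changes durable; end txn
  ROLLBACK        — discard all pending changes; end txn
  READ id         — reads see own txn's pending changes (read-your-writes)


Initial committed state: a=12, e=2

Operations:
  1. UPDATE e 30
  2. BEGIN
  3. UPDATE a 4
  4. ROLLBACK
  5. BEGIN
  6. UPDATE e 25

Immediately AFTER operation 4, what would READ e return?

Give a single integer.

Answer: 30

Derivation:
Initial committed: {a=12, e=2}
Op 1: UPDATE e=30 (auto-commit; committed e=30)
Op 2: BEGIN: in_txn=True, pending={}
Op 3: UPDATE a=4 (pending; pending now {a=4})
Op 4: ROLLBACK: discarded pending ['a']; in_txn=False
After op 4: visible(e) = 30 (pending={}, committed={a=12, e=30})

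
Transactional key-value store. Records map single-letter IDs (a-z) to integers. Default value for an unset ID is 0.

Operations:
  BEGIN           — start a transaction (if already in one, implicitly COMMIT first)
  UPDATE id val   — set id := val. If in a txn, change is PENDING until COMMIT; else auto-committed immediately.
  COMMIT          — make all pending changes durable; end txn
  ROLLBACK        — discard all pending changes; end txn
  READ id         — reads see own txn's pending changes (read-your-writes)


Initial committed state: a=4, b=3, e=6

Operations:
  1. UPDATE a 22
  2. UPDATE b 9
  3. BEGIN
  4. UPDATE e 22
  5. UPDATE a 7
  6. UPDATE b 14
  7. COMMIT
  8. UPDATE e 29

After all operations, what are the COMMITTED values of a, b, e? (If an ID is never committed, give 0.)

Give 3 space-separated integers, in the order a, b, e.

Answer: 7 14 29

Derivation:
Initial committed: {a=4, b=3, e=6}
Op 1: UPDATE a=22 (auto-commit; committed a=22)
Op 2: UPDATE b=9 (auto-commit; committed b=9)
Op 3: BEGIN: in_txn=True, pending={}
Op 4: UPDATE e=22 (pending; pending now {e=22})
Op 5: UPDATE a=7 (pending; pending now {a=7, e=22})
Op 6: UPDATE b=14 (pending; pending now {a=7, b=14, e=22})
Op 7: COMMIT: merged ['a', 'b', 'e'] into committed; committed now {a=7, b=14, e=22}
Op 8: UPDATE e=29 (auto-commit; committed e=29)
Final committed: {a=7, b=14, e=29}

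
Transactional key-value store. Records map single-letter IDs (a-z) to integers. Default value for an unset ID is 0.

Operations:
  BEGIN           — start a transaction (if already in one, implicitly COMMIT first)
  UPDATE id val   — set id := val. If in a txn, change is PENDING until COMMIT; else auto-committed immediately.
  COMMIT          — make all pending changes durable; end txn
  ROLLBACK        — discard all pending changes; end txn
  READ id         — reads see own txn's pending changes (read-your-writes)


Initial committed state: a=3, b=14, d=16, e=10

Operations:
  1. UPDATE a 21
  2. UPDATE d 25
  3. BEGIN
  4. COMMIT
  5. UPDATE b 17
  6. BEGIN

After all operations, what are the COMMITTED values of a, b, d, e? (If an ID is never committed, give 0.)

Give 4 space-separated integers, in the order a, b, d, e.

Answer: 21 17 25 10

Derivation:
Initial committed: {a=3, b=14, d=16, e=10}
Op 1: UPDATE a=21 (auto-commit; committed a=21)
Op 2: UPDATE d=25 (auto-commit; committed d=25)
Op 3: BEGIN: in_txn=True, pending={}
Op 4: COMMIT: merged [] into committed; committed now {a=21, b=14, d=25, e=10}
Op 5: UPDATE b=17 (auto-commit; committed b=17)
Op 6: BEGIN: in_txn=True, pending={}
Final committed: {a=21, b=17, d=25, e=10}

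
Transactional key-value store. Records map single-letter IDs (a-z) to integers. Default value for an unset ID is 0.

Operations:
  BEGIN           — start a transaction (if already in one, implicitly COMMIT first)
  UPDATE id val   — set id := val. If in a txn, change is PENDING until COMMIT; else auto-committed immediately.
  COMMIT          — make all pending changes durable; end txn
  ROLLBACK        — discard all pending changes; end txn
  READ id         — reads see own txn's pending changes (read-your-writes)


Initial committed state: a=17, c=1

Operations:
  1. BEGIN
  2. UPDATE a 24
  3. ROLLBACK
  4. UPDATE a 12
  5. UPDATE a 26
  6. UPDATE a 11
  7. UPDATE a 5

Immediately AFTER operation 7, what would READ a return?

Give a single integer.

Initial committed: {a=17, c=1}
Op 1: BEGIN: in_txn=True, pending={}
Op 2: UPDATE a=24 (pending; pending now {a=24})
Op 3: ROLLBACK: discarded pending ['a']; in_txn=False
Op 4: UPDATE a=12 (auto-commit; committed a=12)
Op 5: UPDATE a=26 (auto-commit; committed a=26)
Op 6: UPDATE a=11 (auto-commit; committed a=11)
Op 7: UPDATE a=5 (auto-commit; committed a=5)
After op 7: visible(a) = 5 (pending={}, committed={a=5, c=1})

Answer: 5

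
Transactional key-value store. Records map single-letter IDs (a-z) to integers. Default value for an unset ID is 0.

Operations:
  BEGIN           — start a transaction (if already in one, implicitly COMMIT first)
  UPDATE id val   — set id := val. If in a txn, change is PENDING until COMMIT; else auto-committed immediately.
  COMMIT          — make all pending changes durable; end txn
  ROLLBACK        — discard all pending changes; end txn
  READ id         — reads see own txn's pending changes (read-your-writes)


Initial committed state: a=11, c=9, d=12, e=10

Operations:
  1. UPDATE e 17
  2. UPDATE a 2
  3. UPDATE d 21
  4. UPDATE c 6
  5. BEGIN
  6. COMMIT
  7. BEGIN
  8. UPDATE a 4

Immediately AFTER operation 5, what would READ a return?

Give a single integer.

Answer: 2

Derivation:
Initial committed: {a=11, c=9, d=12, e=10}
Op 1: UPDATE e=17 (auto-commit; committed e=17)
Op 2: UPDATE a=2 (auto-commit; committed a=2)
Op 3: UPDATE d=21 (auto-commit; committed d=21)
Op 4: UPDATE c=6 (auto-commit; committed c=6)
Op 5: BEGIN: in_txn=True, pending={}
After op 5: visible(a) = 2 (pending={}, committed={a=2, c=6, d=21, e=17})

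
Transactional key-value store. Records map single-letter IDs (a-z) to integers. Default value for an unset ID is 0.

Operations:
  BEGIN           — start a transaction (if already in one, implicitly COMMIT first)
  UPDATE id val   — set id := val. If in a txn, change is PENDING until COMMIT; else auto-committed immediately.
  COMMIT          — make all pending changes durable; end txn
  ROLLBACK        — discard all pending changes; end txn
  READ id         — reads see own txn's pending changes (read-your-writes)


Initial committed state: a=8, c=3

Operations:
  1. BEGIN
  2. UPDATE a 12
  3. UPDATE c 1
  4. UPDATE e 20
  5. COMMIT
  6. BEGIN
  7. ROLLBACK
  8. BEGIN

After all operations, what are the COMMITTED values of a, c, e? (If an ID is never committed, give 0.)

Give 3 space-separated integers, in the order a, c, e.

Answer: 12 1 20

Derivation:
Initial committed: {a=8, c=3}
Op 1: BEGIN: in_txn=True, pending={}
Op 2: UPDATE a=12 (pending; pending now {a=12})
Op 3: UPDATE c=1 (pending; pending now {a=12, c=1})
Op 4: UPDATE e=20 (pending; pending now {a=12, c=1, e=20})
Op 5: COMMIT: merged ['a', 'c', 'e'] into committed; committed now {a=12, c=1, e=20}
Op 6: BEGIN: in_txn=True, pending={}
Op 7: ROLLBACK: discarded pending []; in_txn=False
Op 8: BEGIN: in_txn=True, pending={}
Final committed: {a=12, c=1, e=20}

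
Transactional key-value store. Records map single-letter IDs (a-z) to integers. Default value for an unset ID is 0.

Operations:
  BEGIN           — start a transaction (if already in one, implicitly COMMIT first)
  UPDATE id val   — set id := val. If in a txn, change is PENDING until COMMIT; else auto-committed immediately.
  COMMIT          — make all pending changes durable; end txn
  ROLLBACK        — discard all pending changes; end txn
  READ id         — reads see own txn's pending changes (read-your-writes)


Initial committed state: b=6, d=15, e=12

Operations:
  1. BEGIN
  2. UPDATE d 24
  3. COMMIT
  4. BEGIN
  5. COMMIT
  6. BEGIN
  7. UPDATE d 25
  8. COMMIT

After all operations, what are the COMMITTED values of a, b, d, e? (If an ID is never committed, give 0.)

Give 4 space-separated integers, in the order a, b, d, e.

Initial committed: {b=6, d=15, e=12}
Op 1: BEGIN: in_txn=True, pending={}
Op 2: UPDATE d=24 (pending; pending now {d=24})
Op 3: COMMIT: merged ['d'] into committed; committed now {b=6, d=24, e=12}
Op 4: BEGIN: in_txn=True, pending={}
Op 5: COMMIT: merged [] into committed; committed now {b=6, d=24, e=12}
Op 6: BEGIN: in_txn=True, pending={}
Op 7: UPDATE d=25 (pending; pending now {d=25})
Op 8: COMMIT: merged ['d'] into committed; committed now {b=6, d=25, e=12}
Final committed: {b=6, d=25, e=12}

Answer: 0 6 25 12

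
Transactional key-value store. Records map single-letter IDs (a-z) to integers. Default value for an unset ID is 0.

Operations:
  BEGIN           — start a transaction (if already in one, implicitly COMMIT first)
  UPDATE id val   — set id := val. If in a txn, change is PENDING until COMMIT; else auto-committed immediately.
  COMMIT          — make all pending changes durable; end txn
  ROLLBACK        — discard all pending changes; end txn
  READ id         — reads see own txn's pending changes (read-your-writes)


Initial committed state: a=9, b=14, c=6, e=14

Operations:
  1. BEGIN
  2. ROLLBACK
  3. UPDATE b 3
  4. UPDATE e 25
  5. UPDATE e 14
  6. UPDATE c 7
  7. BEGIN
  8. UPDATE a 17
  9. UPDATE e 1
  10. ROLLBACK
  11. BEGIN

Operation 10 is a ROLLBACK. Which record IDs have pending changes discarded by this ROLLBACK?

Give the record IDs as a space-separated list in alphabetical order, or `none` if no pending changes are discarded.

Initial committed: {a=9, b=14, c=6, e=14}
Op 1: BEGIN: in_txn=True, pending={}
Op 2: ROLLBACK: discarded pending []; in_txn=False
Op 3: UPDATE b=3 (auto-commit; committed b=3)
Op 4: UPDATE e=25 (auto-commit; committed e=25)
Op 5: UPDATE e=14 (auto-commit; committed e=14)
Op 6: UPDATE c=7 (auto-commit; committed c=7)
Op 7: BEGIN: in_txn=True, pending={}
Op 8: UPDATE a=17 (pending; pending now {a=17})
Op 9: UPDATE e=1 (pending; pending now {a=17, e=1})
Op 10: ROLLBACK: discarded pending ['a', 'e']; in_txn=False
Op 11: BEGIN: in_txn=True, pending={}
ROLLBACK at op 10 discards: ['a', 'e']

Answer: a e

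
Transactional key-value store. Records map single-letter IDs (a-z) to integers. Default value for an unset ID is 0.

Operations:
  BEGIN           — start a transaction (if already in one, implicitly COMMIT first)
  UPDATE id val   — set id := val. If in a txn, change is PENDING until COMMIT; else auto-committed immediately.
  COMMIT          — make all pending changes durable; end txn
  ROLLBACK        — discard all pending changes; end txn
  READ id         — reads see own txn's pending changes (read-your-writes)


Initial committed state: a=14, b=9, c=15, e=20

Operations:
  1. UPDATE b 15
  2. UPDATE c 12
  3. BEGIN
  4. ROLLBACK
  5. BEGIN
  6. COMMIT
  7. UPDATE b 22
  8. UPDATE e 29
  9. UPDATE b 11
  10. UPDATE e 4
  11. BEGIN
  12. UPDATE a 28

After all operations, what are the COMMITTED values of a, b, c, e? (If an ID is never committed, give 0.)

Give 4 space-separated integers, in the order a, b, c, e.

Answer: 14 11 12 4

Derivation:
Initial committed: {a=14, b=9, c=15, e=20}
Op 1: UPDATE b=15 (auto-commit; committed b=15)
Op 2: UPDATE c=12 (auto-commit; committed c=12)
Op 3: BEGIN: in_txn=True, pending={}
Op 4: ROLLBACK: discarded pending []; in_txn=False
Op 5: BEGIN: in_txn=True, pending={}
Op 6: COMMIT: merged [] into committed; committed now {a=14, b=15, c=12, e=20}
Op 7: UPDATE b=22 (auto-commit; committed b=22)
Op 8: UPDATE e=29 (auto-commit; committed e=29)
Op 9: UPDATE b=11 (auto-commit; committed b=11)
Op 10: UPDATE e=4 (auto-commit; committed e=4)
Op 11: BEGIN: in_txn=True, pending={}
Op 12: UPDATE a=28 (pending; pending now {a=28})
Final committed: {a=14, b=11, c=12, e=4}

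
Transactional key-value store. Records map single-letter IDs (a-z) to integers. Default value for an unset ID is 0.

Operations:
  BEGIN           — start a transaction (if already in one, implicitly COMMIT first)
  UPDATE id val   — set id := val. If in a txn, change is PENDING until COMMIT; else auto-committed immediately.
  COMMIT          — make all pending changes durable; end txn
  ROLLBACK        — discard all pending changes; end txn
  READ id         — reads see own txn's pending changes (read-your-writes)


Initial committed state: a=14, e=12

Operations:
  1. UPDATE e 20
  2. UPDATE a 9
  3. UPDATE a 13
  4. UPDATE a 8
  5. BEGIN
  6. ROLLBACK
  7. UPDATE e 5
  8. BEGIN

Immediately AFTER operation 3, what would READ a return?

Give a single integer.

Initial committed: {a=14, e=12}
Op 1: UPDATE e=20 (auto-commit; committed e=20)
Op 2: UPDATE a=9 (auto-commit; committed a=9)
Op 3: UPDATE a=13 (auto-commit; committed a=13)
After op 3: visible(a) = 13 (pending={}, committed={a=13, e=20})

Answer: 13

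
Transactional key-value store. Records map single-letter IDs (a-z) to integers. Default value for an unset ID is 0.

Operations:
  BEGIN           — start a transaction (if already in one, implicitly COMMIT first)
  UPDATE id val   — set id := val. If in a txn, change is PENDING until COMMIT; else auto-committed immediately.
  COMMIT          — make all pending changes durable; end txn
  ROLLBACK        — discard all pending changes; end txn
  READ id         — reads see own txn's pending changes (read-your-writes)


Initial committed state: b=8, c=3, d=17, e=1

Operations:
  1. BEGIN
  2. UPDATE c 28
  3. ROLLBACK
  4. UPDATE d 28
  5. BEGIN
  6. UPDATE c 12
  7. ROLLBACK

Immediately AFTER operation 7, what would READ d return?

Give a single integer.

Initial committed: {b=8, c=3, d=17, e=1}
Op 1: BEGIN: in_txn=True, pending={}
Op 2: UPDATE c=28 (pending; pending now {c=28})
Op 3: ROLLBACK: discarded pending ['c']; in_txn=False
Op 4: UPDATE d=28 (auto-commit; committed d=28)
Op 5: BEGIN: in_txn=True, pending={}
Op 6: UPDATE c=12 (pending; pending now {c=12})
Op 7: ROLLBACK: discarded pending ['c']; in_txn=False
After op 7: visible(d) = 28 (pending={}, committed={b=8, c=3, d=28, e=1})

Answer: 28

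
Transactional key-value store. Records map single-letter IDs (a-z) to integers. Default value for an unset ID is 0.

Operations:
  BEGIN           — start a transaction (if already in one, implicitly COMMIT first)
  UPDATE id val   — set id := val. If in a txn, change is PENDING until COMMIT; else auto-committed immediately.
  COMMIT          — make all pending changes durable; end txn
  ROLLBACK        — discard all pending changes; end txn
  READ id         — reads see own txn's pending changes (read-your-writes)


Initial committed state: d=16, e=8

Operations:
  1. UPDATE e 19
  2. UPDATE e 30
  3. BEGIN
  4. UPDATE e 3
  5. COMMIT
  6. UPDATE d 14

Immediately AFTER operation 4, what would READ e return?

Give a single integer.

Answer: 3

Derivation:
Initial committed: {d=16, e=8}
Op 1: UPDATE e=19 (auto-commit; committed e=19)
Op 2: UPDATE e=30 (auto-commit; committed e=30)
Op 3: BEGIN: in_txn=True, pending={}
Op 4: UPDATE e=3 (pending; pending now {e=3})
After op 4: visible(e) = 3 (pending={e=3}, committed={d=16, e=30})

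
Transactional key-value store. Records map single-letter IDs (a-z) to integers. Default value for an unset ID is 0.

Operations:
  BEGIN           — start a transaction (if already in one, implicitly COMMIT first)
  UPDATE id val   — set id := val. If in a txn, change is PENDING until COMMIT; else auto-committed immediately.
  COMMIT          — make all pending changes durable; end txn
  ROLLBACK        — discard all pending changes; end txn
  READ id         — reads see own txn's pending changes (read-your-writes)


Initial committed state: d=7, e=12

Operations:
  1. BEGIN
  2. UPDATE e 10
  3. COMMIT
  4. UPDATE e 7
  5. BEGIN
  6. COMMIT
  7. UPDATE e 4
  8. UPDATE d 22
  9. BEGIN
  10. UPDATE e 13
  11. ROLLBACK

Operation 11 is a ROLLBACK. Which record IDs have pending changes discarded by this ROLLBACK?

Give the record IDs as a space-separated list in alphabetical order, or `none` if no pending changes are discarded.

Initial committed: {d=7, e=12}
Op 1: BEGIN: in_txn=True, pending={}
Op 2: UPDATE e=10 (pending; pending now {e=10})
Op 3: COMMIT: merged ['e'] into committed; committed now {d=7, e=10}
Op 4: UPDATE e=7 (auto-commit; committed e=7)
Op 5: BEGIN: in_txn=True, pending={}
Op 6: COMMIT: merged [] into committed; committed now {d=7, e=7}
Op 7: UPDATE e=4 (auto-commit; committed e=4)
Op 8: UPDATE d=22 (auto-commit; committed d=22)
Op 9: BEGIN: in_txn=True, pending={}
Op 10: UPDATE e=13 (pending; pending now {e=13})
Op 11: ROLLBACK: discarded pending ['e']; in_txn=False
ROLLBACK at op 11 discards: ['e']

Answer: e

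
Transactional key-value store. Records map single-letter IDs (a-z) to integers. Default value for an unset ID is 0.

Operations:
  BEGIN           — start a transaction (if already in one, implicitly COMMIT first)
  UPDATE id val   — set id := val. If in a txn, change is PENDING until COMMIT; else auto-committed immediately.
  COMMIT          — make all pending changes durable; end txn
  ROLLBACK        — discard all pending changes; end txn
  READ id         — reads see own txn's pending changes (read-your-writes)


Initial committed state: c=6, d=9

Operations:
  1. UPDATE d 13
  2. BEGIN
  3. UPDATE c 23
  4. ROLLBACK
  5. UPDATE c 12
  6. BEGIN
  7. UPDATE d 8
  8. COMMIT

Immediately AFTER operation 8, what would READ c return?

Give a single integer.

Answer: 12

Derivation:
Initial committed: {c=6, d=9}
Op 1: UPDATE d=13 (auto-commit; committed d=13)
Op 2: BEGIN: in_txn=True, pending={}
Op 3: UPDATE c=23 (pending; pending now {c=23})
Op 4: ROLLBACK: discarded pending ['c']; in_txn=False
Op 5: UPDATE c=12 (auto-commit; committed c=12)
Op 6: BEGIN: in_txn=True, pending={}
Op 7: UPDATE d=8 (pending; pending now {d=8})
Op 8: COMMIT: merged ['d'] into committed; committed now {c=12, d=8}
After op 8: visible(c) = 12 (pending={}, committed={c=12, d=8})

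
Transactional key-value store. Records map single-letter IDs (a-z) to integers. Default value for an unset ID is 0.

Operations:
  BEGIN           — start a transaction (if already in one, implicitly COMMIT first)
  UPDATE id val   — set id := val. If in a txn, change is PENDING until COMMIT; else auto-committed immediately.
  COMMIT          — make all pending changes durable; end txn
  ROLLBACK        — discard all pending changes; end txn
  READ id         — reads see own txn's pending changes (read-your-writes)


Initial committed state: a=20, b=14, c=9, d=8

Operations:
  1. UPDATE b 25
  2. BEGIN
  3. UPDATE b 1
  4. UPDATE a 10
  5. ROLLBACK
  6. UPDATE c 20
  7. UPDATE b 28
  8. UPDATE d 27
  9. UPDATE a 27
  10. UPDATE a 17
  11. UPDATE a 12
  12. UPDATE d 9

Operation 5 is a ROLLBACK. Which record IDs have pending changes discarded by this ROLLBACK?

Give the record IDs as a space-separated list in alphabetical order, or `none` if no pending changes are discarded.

Initial committed: {a=20, b=14, c=9, d=8}
Op 1: UPDATE b=25 (auto-commit; committed b=25)
Op 2: BEGIN: in_txn=True, pending={}
Op 3: UPDATE b=1 (pending; pending now {b=1})
Op 4: UPDATE a=10 (pending; pending now {a=10, b=1})
Op 5: ROLLBACK: discarded pending ['a', 'b']; in_txn=False
Op 6: UPDATE c=20 (auto-commit; committed c=20)
Op 7: UPDATE b=28 (auto-commit; committed b=28)
Op 8: UPDATE d=27 (auto-commit; committed d=27)
Op 9: UPDATE a=27 (auto-commit; committed a=27)
Op 10: UPDATE a=17 (auto-commit; committed a=17)
Op 11: UPDATE a=12 (auto-commit; committed a=12)
Op 12: UPDATE d=9 (auto-commit; committed d=9)
ROLLBACK at op 5 discards: ['a', 'b']

Answer: a b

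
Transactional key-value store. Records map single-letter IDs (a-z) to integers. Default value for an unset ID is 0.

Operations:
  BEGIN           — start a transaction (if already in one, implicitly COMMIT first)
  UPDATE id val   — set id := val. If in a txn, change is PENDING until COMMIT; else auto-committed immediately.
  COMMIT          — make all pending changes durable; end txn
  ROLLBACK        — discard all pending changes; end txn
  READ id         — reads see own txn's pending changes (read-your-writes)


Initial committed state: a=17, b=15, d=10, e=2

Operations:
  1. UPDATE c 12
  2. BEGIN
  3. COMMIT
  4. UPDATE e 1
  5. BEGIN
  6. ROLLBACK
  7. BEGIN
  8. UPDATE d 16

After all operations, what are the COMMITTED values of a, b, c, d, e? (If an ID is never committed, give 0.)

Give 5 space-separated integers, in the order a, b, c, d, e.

Initial committed: {a=17, b=15, d=10, e=2}
Op 1: UPDATE c=12 (auto-commit; committed c=12)
Op 2: BEGIN: in_txn=True, pending={}
Op 3: COMMIT: merged [] into committed; committed now {a=17, b=15, c=12, d=10, e=2}
Op 4: UPDATE e=1 (auto-commit; committed e=1)
Op 5: BEGIN: in_txn=True, pending={}
Op 6: ROLLBACK: discarded pending []; in_txn=False
Op 7: BEGIN: in_txn=True, pending={}
Op 8: UPDATE d=16 (pending; pending now {d=16})
Final committed: {a=17, b=15, c=12, d=10, e=1}

Answer: 17 15 12 10 1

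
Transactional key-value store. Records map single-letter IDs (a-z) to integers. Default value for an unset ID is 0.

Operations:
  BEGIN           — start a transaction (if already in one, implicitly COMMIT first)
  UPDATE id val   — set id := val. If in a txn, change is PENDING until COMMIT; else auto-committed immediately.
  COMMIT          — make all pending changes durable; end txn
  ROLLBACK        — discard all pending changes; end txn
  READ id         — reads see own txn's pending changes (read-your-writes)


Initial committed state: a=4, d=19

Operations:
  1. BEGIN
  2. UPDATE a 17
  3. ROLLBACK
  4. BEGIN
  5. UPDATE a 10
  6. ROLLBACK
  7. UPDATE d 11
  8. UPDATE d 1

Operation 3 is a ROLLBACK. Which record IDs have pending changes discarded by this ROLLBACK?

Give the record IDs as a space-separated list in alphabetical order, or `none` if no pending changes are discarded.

Initial committed: {a=4, d=19}
Op 1: BEGIN: in_txn=True, pending={}
Op 2: UPDATE a=17 (pending; pending now {a=17})
Op 3: ROLLBACK: discarded pending ['a']; in_txn=False
Op 4: BEGIN: in_txn=True, pending={}
Op 5: UPDATE a=10 (pending; pending now {a=10})
Op 6: ROLLBACK: discarded pending ['a']; in_txn=False
Op 7: UPDATE d=11 (auto-commit; committed d=11)
Op 8: UPDATE d=1 (auto-commit; committed d=1)
ROLLBACK at op 3 discards: ['a']

Answer: a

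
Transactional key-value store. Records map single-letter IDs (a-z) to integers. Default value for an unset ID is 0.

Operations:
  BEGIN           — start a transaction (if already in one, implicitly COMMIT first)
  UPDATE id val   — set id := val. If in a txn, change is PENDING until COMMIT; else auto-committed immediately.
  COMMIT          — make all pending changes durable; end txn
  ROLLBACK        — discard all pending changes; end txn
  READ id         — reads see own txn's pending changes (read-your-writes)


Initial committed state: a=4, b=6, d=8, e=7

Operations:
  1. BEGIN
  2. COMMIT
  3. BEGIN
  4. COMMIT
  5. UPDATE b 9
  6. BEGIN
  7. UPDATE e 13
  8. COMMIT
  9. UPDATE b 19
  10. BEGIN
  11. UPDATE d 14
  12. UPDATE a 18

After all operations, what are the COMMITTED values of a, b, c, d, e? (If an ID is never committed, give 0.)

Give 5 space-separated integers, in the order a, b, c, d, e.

Initial committed: {a=4, b=6, d=8, e=7}
Op 1: BEGIN: in_txn=True, pending={}
Op 2: COMMIT: merged [] into committed; committed now {a=4, b=6, d=8, e=7}
Op 3: BEGIN: in_txn=True, pending={}
Op 4: COMMIT: merged [] into committed; committed now {a=4, b=6, d=8, e=7}
Op 5: UPDATE b=9 (auto-commit; committed b=9)
Op 6: BEGIN: in_txn=True, pending={}
Op 7: UPDATE e=13 (pending; pending now {e=13})
Op 8: COMMIT: merged ['e'] into committed; committed now {a=4, b=9, d=8, e=13}
Op 9: UPDATE b=19 (auto-commit; committed b=19)
Op 10: BEGIN: in_txn=True, pending={}
Op 11: UPDATE d=14 (pending; pending now {d=14})
Op 12: UPDATE a=18 (pending; pending now {a=18, d=14})
Final committed: {a=4, b=19, d=8, e=13}

Answer: 4 19 0 8 13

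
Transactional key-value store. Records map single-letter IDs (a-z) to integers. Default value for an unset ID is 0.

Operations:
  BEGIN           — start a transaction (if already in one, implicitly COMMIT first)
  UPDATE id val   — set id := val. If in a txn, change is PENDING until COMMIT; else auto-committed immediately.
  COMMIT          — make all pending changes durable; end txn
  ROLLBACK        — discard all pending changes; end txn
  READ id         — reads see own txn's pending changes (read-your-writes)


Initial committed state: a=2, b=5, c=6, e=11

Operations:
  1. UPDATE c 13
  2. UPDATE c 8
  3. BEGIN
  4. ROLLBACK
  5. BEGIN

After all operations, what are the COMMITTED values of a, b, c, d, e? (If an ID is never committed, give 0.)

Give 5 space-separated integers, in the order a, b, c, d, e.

Answer: 2 5 8 0 11

Derivation:
Initial committed: {a=2, b=5, c=6, e=11}
Op 1: UPDATE c=13 (auto-commit; committed c=13)
Op 2: UPDATE c=8 (auto-commit; committed c=8)
Op 3: BEGIN: in_txn=True, pending={}
Op 4: ROLLBACK: discarded pending []; in_txn=False
Op 5: BEGIN: in_txn=True, pending={}
Final committed: {a=2, b=5, c=8, e=11}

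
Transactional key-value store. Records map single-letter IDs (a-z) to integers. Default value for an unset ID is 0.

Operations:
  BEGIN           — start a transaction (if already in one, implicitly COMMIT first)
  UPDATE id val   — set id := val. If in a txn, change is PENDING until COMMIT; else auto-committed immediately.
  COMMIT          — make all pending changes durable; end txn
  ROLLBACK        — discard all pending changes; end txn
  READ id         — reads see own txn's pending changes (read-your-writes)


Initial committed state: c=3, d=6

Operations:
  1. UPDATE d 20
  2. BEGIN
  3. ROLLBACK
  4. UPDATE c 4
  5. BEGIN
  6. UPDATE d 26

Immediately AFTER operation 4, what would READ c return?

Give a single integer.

Answer: 4

Derivation:
Initial committed: {c=3, d=6}
Op 1: UPDATE d=20 (auto-commit; committed d=20)
Op 2: BEGIN: in_txn=True, pending={}
Op 3: ROLLBACK: discarded pending []; in_txn=False
Op 4: UPDATE c=4 (auto-commit; committed c=4)
After op 4: visible(c) = 4 (pending={}, committed={c=4, d=20})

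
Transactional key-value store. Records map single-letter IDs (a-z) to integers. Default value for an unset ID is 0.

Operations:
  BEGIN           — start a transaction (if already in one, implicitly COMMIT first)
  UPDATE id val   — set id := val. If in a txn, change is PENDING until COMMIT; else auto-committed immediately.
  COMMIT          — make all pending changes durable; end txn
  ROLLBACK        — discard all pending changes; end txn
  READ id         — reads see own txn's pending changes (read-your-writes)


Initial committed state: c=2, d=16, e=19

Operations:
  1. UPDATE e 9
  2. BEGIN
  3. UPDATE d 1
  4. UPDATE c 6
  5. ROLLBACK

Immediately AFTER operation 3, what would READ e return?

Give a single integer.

Initial committed: {c=2, d=16, e=19}
Op 1: UPDATE e=9 (auto-commit; committed e=9)
Op 2: BEGIN: in_txn=True, pending={}
Op 3: UPDATE d=1 (pending; pending now {d=1})
After op 3: visible(e) = 9 (pending={d=1}, committed={c=2, d=16, e=9})

Answer: 9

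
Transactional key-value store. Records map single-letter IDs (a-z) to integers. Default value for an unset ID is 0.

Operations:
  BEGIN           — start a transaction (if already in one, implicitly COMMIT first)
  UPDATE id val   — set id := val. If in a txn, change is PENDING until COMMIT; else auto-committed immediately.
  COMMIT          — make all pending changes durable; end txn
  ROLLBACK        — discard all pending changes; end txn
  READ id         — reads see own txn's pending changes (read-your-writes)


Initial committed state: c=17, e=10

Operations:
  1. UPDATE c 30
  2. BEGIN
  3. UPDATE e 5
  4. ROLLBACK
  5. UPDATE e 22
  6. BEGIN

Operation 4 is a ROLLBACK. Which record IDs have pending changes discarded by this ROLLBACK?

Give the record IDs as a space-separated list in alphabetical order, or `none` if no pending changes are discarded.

Initial committed: {c=17, e=10}
Op 1: UPDATE c=30 (auto-commit; committed c=30)
Op 2: BEGIN: in_txn=True, pending={}
Op 3: UPDATE e=5 (pending; pending now {e=5})
Op 4: ROLLBACK: discarded pending ['e']; in_txn=False
Op 5: UPDATE e=22 (auto-commit; committed e=22)
Op 6: BEGIN: in_txn=True, pending={}
ROLLBACK at op 4 discards: ['e']

Answer: e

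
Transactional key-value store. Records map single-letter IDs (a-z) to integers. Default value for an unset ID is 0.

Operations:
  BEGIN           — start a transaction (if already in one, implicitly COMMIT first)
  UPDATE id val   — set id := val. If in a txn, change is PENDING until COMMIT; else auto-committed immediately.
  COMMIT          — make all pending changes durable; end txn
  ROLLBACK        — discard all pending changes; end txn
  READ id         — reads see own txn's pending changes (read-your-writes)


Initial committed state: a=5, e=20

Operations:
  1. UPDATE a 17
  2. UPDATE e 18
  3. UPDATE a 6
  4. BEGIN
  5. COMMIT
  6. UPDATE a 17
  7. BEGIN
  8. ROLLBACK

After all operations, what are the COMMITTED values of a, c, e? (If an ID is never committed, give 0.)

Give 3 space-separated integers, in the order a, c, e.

Initial committed: {a=5, e=20}
Op 1: UPDATE a=17 (auto-commit; committed a=17)
Op 2: UPDATE e=18 (auto-commit; committed e=18)
Op 3: UPDATE a=6 (auto-commit; committed a=6)
Op 4: BEGIN: in_txn=True, pending={}
Op 5: COMMIT: merged [] into committed; committed now {a=6, e=18}
Op 6: UPDATE a=17 (auto-commit; committed a=17)
Op 7: BEGIN: in_txn=True, pending={}
Op 8: ROLLBACK: discarded pending []; in_txn=False
Final committed: {a=17, e=18}

Answer: 17 0 18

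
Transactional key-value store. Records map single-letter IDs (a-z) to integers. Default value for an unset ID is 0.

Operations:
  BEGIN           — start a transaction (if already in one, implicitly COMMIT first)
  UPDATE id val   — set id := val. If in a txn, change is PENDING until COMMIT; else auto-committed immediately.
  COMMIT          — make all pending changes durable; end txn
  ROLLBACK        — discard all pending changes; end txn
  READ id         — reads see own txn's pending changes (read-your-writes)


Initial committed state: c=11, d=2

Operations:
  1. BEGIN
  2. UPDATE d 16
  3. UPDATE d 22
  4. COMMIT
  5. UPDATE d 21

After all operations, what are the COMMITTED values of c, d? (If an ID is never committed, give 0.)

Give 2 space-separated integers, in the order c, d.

Answer: 11 21

Derivation:
Initial committed: {c=11, d=2}
Op 1: BEGIN: in_txn=True, pending={}
Op 2: UPDATE d=16 (pending; pending now {d=16})
Op 3: UPDATE d=22 (pending; pending now {d=22})
Op 4: COMMIT: merged ['d'] into committed; committed now {c=11, d=22}
Op 5: UPDATE d=21 (auto-commit; committed d=21)
Final committed: {c=11, d=21}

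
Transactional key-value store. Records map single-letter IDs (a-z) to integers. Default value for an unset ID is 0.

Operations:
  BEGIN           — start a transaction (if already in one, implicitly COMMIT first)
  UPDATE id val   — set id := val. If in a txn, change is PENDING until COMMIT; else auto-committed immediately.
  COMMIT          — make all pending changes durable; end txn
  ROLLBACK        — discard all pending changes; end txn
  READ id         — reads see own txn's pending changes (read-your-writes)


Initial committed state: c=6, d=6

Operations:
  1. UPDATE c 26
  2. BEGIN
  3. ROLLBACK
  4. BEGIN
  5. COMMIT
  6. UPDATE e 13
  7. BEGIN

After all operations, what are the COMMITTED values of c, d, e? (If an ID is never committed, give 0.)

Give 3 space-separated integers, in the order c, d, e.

Answer: 26 6 13

Derivation:
Initial committed: {c=6, d=6}
Op 1: UPDATE c=26 (auto-commit; committed c=26)
Op 2: BEGIN: in_txn=True, pending={}
Op 3: ROLLBACK: discarded pending []; in_txn=False
Op 4: BEGIN: in_txn=True, pending={}
Op 5: COMMIT: merged [] into committed; committed now {c=26, d=6}
Op 6: UPDATE e=13 (auto-commit; committed e=13)
Op 7: BEGIN: in_txn=True, pending={}
Final committed: {c=26, d=6, e=13}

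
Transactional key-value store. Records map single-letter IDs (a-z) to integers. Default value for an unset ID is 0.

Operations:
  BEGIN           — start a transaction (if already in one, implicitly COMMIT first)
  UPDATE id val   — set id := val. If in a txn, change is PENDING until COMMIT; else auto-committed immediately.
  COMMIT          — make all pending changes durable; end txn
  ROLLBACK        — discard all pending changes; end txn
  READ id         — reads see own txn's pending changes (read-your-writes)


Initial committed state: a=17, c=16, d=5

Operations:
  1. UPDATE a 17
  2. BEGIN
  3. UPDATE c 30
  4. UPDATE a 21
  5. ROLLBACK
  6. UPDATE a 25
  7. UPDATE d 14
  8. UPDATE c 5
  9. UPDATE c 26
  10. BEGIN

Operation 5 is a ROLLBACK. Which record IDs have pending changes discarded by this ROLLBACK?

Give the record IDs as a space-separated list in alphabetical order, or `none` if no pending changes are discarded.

Answer: a c

Derivation:
Initial committed: {a=17, c=16, d=5}
Op 1: UPDATE a=17 (auto-commit; committed a=17)
Op 2: BEGIN: in_txn=True, pending={}
Op 3: UPDATE c=30 (pending; pending now {c=30})
Op 4: UPDATE a=21 (pending; pending now {a=21, c=30})
Op 5: ROLLBACK: discarded pending ['a', 'c']; in_txn=False
Op 6: UPDATE a=25 (auto-commit; committed a=25)
Op 7: UPDATE d=14 (auto-commit; committed d=14)
Op 8: UPDATE c=5 (auto-commit; committed c=5)
Op 9: UPDATE c=26 (auto-commit; committed c=26)
Op 10: BEGIN: in_txn=True, pending={}
ROLLBACK at op 5 discards: ['a', 'c']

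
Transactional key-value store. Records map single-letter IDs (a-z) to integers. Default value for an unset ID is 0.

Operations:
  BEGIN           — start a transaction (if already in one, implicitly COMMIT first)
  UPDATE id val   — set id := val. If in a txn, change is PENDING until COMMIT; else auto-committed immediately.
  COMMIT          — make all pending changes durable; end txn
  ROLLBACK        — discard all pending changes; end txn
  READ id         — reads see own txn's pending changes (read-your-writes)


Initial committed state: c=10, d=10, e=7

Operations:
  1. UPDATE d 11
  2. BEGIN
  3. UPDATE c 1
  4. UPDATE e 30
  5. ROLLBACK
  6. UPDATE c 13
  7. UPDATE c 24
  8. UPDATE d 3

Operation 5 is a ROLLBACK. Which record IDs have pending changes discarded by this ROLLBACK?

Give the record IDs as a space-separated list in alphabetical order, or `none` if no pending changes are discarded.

Answer: c e

Derivation:
Initial committed: {c=10, d=10, e=7}
Op 1: UPDATE d=11 (auto-commit; committed d=11)
Op 2: BEGIN: in_txn=True, pending={}
Op 3: UPDATE c=1 (pending; pending now {c=1})
Op 4: UPDATE e=30 (pending; pending now {c=1, e=30})
Op 5: ROLLBACK: discarded pending ['c', 'e']; in_txn=False
Op 6: UPDATE c=13 (auto-commit; committed c=13)
Op 7: UPDATE c=24 (auto-commit; committed c=24)
Op 8: UPDATE d=3 (auto-commit; committed d=3)
ROLLBACK at op 5 discards: ['c', 'e']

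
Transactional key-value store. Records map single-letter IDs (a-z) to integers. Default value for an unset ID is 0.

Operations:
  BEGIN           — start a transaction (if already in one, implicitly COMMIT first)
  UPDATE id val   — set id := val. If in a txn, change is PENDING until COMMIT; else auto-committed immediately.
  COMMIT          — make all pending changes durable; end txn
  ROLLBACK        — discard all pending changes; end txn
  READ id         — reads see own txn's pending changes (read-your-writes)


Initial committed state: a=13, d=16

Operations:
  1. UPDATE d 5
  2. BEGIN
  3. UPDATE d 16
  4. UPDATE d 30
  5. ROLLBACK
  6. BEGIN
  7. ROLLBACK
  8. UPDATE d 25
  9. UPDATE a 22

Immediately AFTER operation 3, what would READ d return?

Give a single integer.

Answer: 16

Derivation:
Initial committed: {a=13, d=16}
Op 1: UPDATE d=5 (auto-commit; committed d=5)
Op 2: BEGIN: in_txn=True, pending={}
Op 3: UPDATE d=16 (pending; pending now {d=16})
After op 3: visible(d) = 16 (pending={d=16}, committed={a=13, d=5})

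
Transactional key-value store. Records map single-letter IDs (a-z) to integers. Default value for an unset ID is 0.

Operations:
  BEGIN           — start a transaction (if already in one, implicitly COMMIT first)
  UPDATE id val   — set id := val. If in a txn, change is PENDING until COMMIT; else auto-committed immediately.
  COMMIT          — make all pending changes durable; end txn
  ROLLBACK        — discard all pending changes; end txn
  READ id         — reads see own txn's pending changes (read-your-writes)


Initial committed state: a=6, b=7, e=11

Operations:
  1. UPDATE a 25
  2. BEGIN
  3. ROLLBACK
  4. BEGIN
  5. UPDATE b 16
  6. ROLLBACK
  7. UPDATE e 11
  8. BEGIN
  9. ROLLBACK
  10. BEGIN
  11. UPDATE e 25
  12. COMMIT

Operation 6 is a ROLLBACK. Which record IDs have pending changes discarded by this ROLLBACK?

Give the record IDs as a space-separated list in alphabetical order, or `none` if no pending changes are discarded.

Initial committed: {a=6, b=7, e=11}
Op 1: UPDATE a=25 (auto-commit; committed a=25)
Op 2: BEGIN: in_txn=True, pending={}
Op 3: ROLLBACK: discarded pending []; in_txn=False
Op 4: BEGIN: in_txn=True, pending={}
Op 5: UPDATE b=16 (pending; pending now {b=16})
Op 6: ROLLBACK: discarded pending ['b']; in_txn=False
Op 7: UPDATE e=11 (auto-commit; committed e=11)
Op 8: BEGIN: in_txn=True, pending={}
Op 9: ROLLBACK: discarded pending []; in_txn=False
Op 10: BEGIN: in_txn=True, pending={}
Op 11: UPDATE e=25 (pending; pending now {e=25})
Op 12: COMMIT: merged ['e'] into committed; committed now {a=25, b=7, e=25}
ROLLBACK at op 6 discards: ['b']

Answer: b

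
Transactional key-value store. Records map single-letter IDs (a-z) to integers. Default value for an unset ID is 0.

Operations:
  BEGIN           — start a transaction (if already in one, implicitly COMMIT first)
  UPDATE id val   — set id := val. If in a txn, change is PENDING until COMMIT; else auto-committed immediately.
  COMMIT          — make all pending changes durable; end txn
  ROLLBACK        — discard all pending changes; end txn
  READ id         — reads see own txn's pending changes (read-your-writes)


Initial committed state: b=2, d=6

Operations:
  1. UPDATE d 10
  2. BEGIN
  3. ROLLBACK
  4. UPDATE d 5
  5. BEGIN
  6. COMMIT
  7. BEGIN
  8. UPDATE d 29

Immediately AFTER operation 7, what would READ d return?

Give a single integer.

Answer: 5

Derivation:
Initial committed: {b=2, d=6}
Op 1: UPDATE d=10 (auto-commit; committed d=10)
Op 2: BEGIN: in_txn=True, pending={}
Op 3: ROLLBACK: discarded pending []; in_txn=False
Op 4: UPDATE d=5 (auto-commit; committed d=5)
Op 5: BEGIN: in_txn=True, pending={}
Op 6: COMMIT: merged [] into committed; committed now {b=2, d=5}
Op 7: BEGIN: in_txn=True, pending={}
After op 7: visible(d) = 5 (pending={}, committed={b=2, d=5})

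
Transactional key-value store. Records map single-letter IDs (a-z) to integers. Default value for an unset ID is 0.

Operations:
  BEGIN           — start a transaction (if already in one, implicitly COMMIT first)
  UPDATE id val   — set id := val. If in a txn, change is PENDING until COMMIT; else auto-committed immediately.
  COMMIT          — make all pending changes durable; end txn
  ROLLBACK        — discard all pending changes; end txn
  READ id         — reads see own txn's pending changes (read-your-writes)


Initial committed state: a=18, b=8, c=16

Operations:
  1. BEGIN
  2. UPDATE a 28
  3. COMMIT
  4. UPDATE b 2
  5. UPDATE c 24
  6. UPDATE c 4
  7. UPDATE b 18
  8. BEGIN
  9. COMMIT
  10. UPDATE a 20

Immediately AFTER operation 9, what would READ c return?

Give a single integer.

Answer: 4

Derivation:
Initial committed: {a=18, b=8, c=16}
Op 1: BEGIN: in_txn=True, pending={}
Op 2: UPDATE a=28 (pending; pending now {a=28})
Op 3: COMMIT: merged ['a'] into committed; committed now {a=28, b=8, c=16}
Op 4: UPDATE b=2 (auto-commit; committed b=2)
Op 5: UPDATE c=24 (auto-commit; committed c=24)
Op 6: UPDATE c=4 (auto-commit; committed c=4)
Op 7: UPDATE b=18 (auto-commit; committed b=18)
Op 8: BEGIN: in_txn=True, pending={}
Op 9: COMMIT: merged [] into committed; committed now {a=28, b=18, c=4}
After op 9: visible(c) = 4 (pending={}, committed={a=28, b=18, c=4})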